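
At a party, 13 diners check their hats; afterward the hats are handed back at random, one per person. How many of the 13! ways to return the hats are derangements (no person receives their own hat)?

2290792932

!13 is the nearest integer to 13!/e.
13! = 6227020800, and 6227020800/e ≈ 2290792932.07, so !13 = 2290792932.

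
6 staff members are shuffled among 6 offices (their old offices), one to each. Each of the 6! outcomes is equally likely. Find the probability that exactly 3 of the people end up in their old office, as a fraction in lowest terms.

Favorable outcomes: C(6,3)·!3 = 20·2 = 40.
Total outcomes: 6! = 720.
Probability = 40/720 = 1/18.

1/18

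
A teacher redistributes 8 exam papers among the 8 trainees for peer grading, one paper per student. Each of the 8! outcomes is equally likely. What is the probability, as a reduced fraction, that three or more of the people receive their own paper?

647/8064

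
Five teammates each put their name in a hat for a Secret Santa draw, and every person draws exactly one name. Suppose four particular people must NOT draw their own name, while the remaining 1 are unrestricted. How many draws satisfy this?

Let A_j be the event that the j-th constrained one is fixed. By inclusion-exclusion over the 4 events:
Σ_{j=0}^{4} (-1)^j C(4,j)(5-j)!
= C(4,0)·5! - C(4,1)·4! + C(4,2)·3! - C(4,3)·2! + C(4,4)·1!
= 120 - 96 + 36 - 8 + 1
= 53

53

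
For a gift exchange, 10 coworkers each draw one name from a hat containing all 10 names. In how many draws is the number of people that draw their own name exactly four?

55650

Pick the 4 fixed positions: C(10,4) = 210 ways.
The remaining 6 must be deranged: !6 = 265.
Total: 210 × 265 = 55650.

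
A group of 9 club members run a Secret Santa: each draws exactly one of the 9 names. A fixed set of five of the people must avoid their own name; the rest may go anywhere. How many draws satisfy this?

205056

Inclusion-exclusion on the 5 forbidden self-matches:
Σ_{j=0}^{5} (-1)^j C(5,j)(9-j)!
= C(5,0)·9! - C(5,1)·8! + C(5,2)·7! - C(5,3)·6! + C(5,4)·5! - C(5,5)·4!
= 362880 - 201600 + 50400 - 7200 + 600 - 24
= 205056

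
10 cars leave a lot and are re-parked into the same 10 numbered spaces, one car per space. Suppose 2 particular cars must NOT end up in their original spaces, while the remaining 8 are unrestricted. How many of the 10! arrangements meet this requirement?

Let A_j be the event that the j-th constrained one is fixed. By inclusion-exclusion over the 2 events:
Σ_{j=0}^{2} (-1)^j C(2,j)(10-j)!
= C(2,0)·10! - C(2,1)·9! + C(2,2)·8!
= 3628800 - 725760 + 40320
= 2943360

2943360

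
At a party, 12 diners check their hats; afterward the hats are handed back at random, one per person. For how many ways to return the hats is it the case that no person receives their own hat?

176214841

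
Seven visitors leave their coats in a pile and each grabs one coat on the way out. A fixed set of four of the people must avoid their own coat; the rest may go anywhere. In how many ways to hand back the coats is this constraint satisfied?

2790

Let A_j be the event that the j-th constrained one is fixed. By inclusion-exclusion over the 4 events:
Σ_{j=0}^{4} (-1)^j C(4,j)(7-j)!
= C(4,0)·7! - C(4,1)·6! + C(4,2)·5! - C(4,3)·4! + C(4,4)·3!
= 5040 - 2880 + 720 - 96 + 6
= 2790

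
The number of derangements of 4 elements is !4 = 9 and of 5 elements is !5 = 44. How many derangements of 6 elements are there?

!6 = (6-1)·(!5 + !4) = 5·(44 + 9) = 5·53 = 265.

265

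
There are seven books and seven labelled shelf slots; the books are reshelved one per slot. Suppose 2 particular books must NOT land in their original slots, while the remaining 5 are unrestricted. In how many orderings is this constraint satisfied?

Let A_j be the event that the j-th constrained one is fixed. By inclusion-exclusion over the 2 events:
Σ_{j=0}^{2} (-1)^j C(2,j)(7-j)!
= C(2,0)·7! - C(2,1)·6! + C(2,2)·5!
= 5040 - 1440 + 120
= 3720

3720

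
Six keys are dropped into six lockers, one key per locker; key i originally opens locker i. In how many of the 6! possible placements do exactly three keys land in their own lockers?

40

Choose which 3 of the 6 are fixed: C(6,3) = 20.
The other 3 form a derangement: !3 = 2.
Total: 20 × 2 = 40.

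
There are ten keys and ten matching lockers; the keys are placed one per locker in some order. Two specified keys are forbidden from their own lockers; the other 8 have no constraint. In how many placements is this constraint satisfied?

2943360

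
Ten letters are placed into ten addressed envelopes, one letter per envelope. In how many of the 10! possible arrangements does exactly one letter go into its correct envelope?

1334960

Choose which one of the 10 is fixed: C(10,1) = 10.
The other 9 form a derangement: !9 = 133496.
Total: 10 × 133496 = 1334960.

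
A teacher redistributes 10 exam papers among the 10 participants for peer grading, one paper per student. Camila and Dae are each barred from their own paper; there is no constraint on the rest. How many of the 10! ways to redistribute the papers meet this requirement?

Inclusion-exclusion on the 2 forbidden self-matches:
Σ_{j=0}^{2} (-1)^j C(2,j)(10-j)!
= C(2,0)·10! - C(2,1)·9! + C(2,2)·8!
= 3628800 - 725760 + 40320
= 2943360

2943360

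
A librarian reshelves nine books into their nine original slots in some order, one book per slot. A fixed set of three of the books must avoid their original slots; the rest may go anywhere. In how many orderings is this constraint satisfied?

256320

Inclusion-exclusion on the 3 forbidden self-matches:
Σ_{j=0}^{3} (-1)^j C(3,j)(9-j)!
= C(3,0)·9! - C(3,1)·8! + C(3,2)·7! - C(3,3)·6!
= 362880 - 120960 + 15120 - 720
= 256320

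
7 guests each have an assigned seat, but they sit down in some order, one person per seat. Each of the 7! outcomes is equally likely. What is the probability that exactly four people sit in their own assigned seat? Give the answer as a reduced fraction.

1/72

Favorable outcomes: C(7,4)·!3 = 35·2 = 70.
Total outcomes: 7! = 5040.
Probability = 70/5040 = 1/72.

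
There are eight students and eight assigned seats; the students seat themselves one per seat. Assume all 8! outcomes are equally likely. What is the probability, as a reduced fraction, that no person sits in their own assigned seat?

Favorable outcomes: !8 = 14833.
Total outcomes: 8! = 40320.
Probability = 14833/40320 = 2119/5760.

2119/5760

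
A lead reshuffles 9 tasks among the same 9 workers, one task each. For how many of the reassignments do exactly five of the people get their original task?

1134

Choose which 5 of the 9 are fixed: C(9,5) = 126.
The other 4 form a derangement: !4 = 9.
Total: 126 × 9 = 1134.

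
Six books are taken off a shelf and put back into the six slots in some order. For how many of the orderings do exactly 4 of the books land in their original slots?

15

Pick the 4 fixed positions: C(6,4) = 15 ways.
The other 2 form a derangement: !2 = 1.
Total: 15 × 1 = 15.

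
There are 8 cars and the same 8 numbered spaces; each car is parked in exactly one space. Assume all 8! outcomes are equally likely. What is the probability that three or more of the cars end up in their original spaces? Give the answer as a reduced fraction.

647/8064

Favorable outcomes: Σ_{i≥3} C(8,i)·!(8-i) = 56·44 + 70·9 + 56·2 + 28·1 + 8·0 + 1·1 = 3235.
Total outcomes: 8! = 40320.
Probability = 3235/40320 = 647/8064.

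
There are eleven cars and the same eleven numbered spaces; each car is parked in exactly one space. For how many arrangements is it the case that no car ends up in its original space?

14684570

Use !n = (n-1)(!(n-1) + !(n-2)).
!11 = 10·(1334961 + 133496) = 10·1468457 = 14684570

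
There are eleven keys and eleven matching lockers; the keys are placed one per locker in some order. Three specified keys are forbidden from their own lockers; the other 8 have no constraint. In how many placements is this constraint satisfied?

Inclusion-exclusion on the 3 forbidden self-matches:
Σ_{j=0}^{3} (-1)^j C(3,j)(11-j)!
= C(3,0)·11! - C(3,1)·10! + C(3,2)·9! - C(3,3)·8!
= 39916800 - 10886400 + 1088640 - 40320
= 30078720

30078720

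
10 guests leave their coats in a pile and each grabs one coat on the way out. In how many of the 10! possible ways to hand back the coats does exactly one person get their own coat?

1334960

Pick the single fixed position: C(10,1) = 10 ways.
The other 9 form a derangement: !9 = 133496.
Total: 10 × 133496 = 1334960.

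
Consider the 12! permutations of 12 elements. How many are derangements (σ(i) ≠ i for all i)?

176214841

Recurrence: !12 = 12·!11 + (-1)^12.
!12 = 12·14684570 + 1 = 176214841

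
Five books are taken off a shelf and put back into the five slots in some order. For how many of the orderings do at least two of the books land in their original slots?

Sum C(5,i)·!(5-i) for i = 2..5:
  i=2: C(5,2)·!3 = 10·2 = 20
  i=3: C(5,3)·!2 = 10·1 = 10
  i=4: C(5,4)·!1 = 5·0 = 0
  i=5: C(5,5)·!0 = 1·1 = 1
Total = 31.

31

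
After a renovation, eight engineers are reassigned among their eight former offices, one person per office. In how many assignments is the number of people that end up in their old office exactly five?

Pick the 5 fixed positions: C(8,5) = 56 ways.
The remaining 3 must be deranged: !3 = 2.
Total: 56 × 2 = 112.

112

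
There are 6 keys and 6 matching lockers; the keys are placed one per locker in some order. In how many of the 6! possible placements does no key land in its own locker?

265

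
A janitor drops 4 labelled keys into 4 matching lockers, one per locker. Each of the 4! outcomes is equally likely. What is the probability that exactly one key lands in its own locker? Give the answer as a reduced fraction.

1/3

Favorable outcomes: C(4,1)·!3 = 4·2 = 8.
Total outcomes: 4! = 24.
Probability = 8/24 = 1/3.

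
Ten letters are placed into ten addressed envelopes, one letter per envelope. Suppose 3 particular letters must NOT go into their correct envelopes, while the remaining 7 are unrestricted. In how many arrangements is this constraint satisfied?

Let A_j be the event that the j-th constrained one is fixed. By inclusion-exclusion over the 3 events:
Σ_{j=0}^{3} (-1)^j C(3,j)(10-j)!
= C(3,0)·10! - C(3,1)·9! + C(3,2)·8! - C(3,3)·7!
= 3628800 - 1088640 + 120960 - 5040
= 2656080

2656080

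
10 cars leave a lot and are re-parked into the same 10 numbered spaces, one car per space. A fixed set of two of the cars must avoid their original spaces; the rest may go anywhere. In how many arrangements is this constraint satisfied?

2943360

Let A_j be the event that the j-th constrained one is fixed. By inclusion-exclusion over the 2 events:
Σ_{j=0}^{2} (-1)^j C(2,j)(10-j)!
= C(2,0)·10! - C(2,1)·9! + C(2,2)·8!
= 3628800 - 725760 + 40320
= 2943360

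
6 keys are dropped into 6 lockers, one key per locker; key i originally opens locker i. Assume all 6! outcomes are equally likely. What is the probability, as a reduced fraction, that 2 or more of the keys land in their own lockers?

191/720

Favorable outcomes: Σ_{i≥2} C(6,i)·!(6-i) = 15·9 + 20·2 + 15·1 + 6·0 + 1·1 = 191.
Total outcomes: 6! = 720.
Probability = 191/720 = 191/720.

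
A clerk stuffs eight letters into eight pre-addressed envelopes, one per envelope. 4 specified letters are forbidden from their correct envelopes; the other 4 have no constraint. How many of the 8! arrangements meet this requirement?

24024

Inclusion-exclusion on the 4 forbidden self-matches:
Σ_{j=0}^{4} (-1)^j C(4,j)(8-j)!
= C(4,0)·8! - C(4,1)·7! + C(4,2)·6! - C(4,3)·5! + C(4,4)·4!
= 40320 - 20160 + 4320 - 480 + 24
= 24024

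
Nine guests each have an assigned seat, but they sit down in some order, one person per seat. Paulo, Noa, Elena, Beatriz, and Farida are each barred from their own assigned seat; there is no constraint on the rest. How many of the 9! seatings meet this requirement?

Let A_j be the event that the j-th constrained one is fixed. By inclusion-exclusion over the 5 events:
Σ_{j=0}^{5} (-1)^j C(5,j)(9-j)!
= C(5,0)·9! - C(5,1)·8! + C(5,2)·7! - C(5,3)·6! + C(5,4)·5! - C(5,5)·4!
= 362880 - 201600 + 50400 - 7200 + 600 - 24
= 205056

205056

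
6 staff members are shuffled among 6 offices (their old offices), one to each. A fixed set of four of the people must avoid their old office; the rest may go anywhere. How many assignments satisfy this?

362

Inclusion-exclusion on the 4 forbidden self-matches:
Σ_{j=0}^{4} (-1)^j C(4,j)(6-j)!
= C(4,0)·6! - C(4,1)·5! + C(4,2)·4! - C(4,3)·3! + C(4,4)·2!
= 720 - 480 + 144 - 24 + 2
= 362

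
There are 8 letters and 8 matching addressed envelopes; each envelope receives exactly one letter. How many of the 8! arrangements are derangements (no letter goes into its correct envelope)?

!8 is the nearest integer to 8!/e.
8! = 40320, and 40320/e ≈ 14832.90, so !8 = 14833.

14833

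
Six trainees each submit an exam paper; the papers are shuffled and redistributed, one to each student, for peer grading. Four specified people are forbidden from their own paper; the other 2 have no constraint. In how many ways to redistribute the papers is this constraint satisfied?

Inclusion-exclusion on the 4 forbidden self-matches:
Σ_{j=0}^{4} (-1)^j C(4,j)(6-j)!
= C(4,0)·6! - C(4,1)·5! + C(4,2)·4! - C(4,3)·3! + C(4,4)·2!
= 720 - 480 + 144 - 24 + 2
= 362

362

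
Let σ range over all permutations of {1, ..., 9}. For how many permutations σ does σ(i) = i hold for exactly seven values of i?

36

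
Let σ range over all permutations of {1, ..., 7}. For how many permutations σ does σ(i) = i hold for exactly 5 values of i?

21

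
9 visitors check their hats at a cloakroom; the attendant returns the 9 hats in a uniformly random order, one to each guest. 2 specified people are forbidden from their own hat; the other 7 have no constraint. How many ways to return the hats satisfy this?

Inclusion-exclusion on the 2 forbidden self-matches:
Σ_{j=0}^{2} (-1)^j C(2,j)(9-j)!
= C(2,0)·9! - C(2,1)·8! + C(2,2)·7!
= 362880 - 80640 + 5040
= 287280

287280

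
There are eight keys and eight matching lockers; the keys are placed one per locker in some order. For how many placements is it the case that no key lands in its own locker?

The number of derangements of 8 is !8 = Σ_{k=0}^{8} (-1)^k·8!/k!
= 8! - 8!/1! + 8!/2! - 8!/3! + 8!/4! - 8!/5! + 8!/6! - 8!/7! + 8!/8!
= 40320 - 40320 + 20160 - 6720 + 1680 - 336 + 56 - 8 + 1
= 14833

14833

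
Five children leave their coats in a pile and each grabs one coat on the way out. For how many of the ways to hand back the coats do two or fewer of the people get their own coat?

109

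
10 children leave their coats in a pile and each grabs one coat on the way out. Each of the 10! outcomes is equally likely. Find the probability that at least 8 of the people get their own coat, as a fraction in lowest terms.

Favorable outcomes: Σ_{i≥8} C(10,i)·!(10-i) = 45·1 + 10·0 + 1·1 = 46.
Total outcomes: 10! = 3628800.
Probability = 46/3628800 = 23/1814400.

23/1814400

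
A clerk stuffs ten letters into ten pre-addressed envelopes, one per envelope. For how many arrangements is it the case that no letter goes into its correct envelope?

!10 is the nearest integer to 10!/e.
10! = 3628800, and 3628800/e ≈ 1334960.92, so !10 = 1334961.

1334961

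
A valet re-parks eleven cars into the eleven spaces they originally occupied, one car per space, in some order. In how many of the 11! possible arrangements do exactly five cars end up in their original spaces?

122430

Choose which 5 of the 11 are fixed: C(11,5) = 462.
The other 6 form a derangement: !6 = 265.
Total: 462 × 265 = 122430.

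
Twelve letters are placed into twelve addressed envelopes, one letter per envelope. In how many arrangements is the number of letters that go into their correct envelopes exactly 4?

7342335

Pick the 4 fixed positions: C(12,4) = 495 ways.
The other 8 form a derangement: !8 = 14833.
Total: 495 × 14833 = 7342335.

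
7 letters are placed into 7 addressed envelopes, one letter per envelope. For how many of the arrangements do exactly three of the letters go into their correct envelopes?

315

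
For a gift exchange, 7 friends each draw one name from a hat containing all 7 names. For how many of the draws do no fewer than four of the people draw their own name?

92

Sum C(7,i)·!(7-i) for i = 4..7:
  i=4: C(7,4)·!3 = 35·2 = 70
  i=5: C(7,5)·!2 = 21·1 = 21
  i=6: C(7,6)·!1 = 7·0 = 0
  i=7: C(7,7)·!0 = 1·1 = 1
Total = 92.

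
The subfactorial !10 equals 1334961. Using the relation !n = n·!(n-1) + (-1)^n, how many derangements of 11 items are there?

!11 = 11·1334961 - 1 = 14684570.

14684570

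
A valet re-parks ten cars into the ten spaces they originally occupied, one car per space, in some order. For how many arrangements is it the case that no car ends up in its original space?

Use !n = n·!(n-1) + (-1)^n.
!10 = 10·133496 + 1 = 1334961

1334961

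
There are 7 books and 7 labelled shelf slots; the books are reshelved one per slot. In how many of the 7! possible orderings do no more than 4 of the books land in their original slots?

Sum C(7,i)·!(7-i) for i = 0..4:
  i=0: C(7,0)·!7 = 1·1854 = 1854
  i=1: C(7,1)·!6 = 7·265 = 1855
  i=2: C(7,2)·!5 = 21·44 = 924
  i=3: C(7,3)·!4 = 35·9 = 315
  i=4: C(7,4)·!3 = 35·2 = 70
Total = 5018.

5018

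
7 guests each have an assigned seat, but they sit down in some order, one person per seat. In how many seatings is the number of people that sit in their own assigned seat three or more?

407

# with exactly i fixed is C(7,i)·!(7-i); sum over i=3..7:
  i=3: C(7,3)·!4 = 35·9 = 315
  i=4: C(7,4)·!3 = 35·2 = 70
  i=5: C(7,5)·!2 = 21·1 = 21
  i=6: C(7,6)·!1 = 7·0 = 0
  i=7: C(7,7)·!0 = 1·1 = 1
Total = 407.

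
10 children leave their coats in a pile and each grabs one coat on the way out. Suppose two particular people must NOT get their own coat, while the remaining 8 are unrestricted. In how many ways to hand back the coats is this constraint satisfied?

2943360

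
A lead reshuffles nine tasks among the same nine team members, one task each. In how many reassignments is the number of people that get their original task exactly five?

Choose which 5 of the 9 are fixed: C(9,5) = 126.
The other 4 form a derangement: !4 = 9.
Total: 126 × 9 = 1134.

1134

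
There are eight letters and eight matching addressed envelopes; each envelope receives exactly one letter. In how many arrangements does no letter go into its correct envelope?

By inclusion-exclusion, !8 = Σ (-1)^k · 8!/k! for k=0..8
= 8! - 8!/1! + 8!/2! - 8!/3! + 8!/4! - 8!/5! + 8!/6! - 8!/7! + 8!/8!
= 40320 - 40320 + 20160 - 6720 + 1680 - 336 + 56 - 8 + 1
= 14833

14833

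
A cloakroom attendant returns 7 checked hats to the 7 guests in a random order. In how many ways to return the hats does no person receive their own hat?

!7 is the nearest integer to 7!/e.
7! = 5040, and 5040/e ≈ 1854.11, so !7 = 1854.

1854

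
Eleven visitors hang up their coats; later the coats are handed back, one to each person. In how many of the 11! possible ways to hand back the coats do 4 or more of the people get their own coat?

757934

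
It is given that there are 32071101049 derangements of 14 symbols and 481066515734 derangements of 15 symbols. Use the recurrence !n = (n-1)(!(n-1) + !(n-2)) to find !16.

!16 = (16-1)·(!15 + !14) = 15·(481066515734 + 32071101049) = 15·513137616783 = 7697064251745.

7697064251745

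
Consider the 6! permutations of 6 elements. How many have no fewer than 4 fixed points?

16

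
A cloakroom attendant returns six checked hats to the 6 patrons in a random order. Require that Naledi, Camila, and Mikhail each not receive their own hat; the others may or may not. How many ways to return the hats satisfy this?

426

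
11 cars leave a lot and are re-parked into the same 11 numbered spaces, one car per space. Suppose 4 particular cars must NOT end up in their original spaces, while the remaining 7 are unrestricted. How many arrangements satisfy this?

27422640

Let A_j be the event that the j-th constrained one is fixed. By inclusion-exclusion over the 4 events:
Σ_{j=0}^{4} (-1)^j C(4,j)(11-j)!
= C(4,0)·11! - C(4,1)·10! + C(4,2)·9! - C(4,3)·8! + C(4,4)·7!
= 39916800 - 14515200 + 2177280 - 161280 + 5040
= 27422640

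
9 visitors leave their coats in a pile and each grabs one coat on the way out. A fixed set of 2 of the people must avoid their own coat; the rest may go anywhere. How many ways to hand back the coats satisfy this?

Inclusion-exclusion on the 2 forbidden self-matches:
Σ_{j=0}^{2} (-1)^j C(2,j)(9-j)!
= C(2,0)·9! - C(2,1)·8! + C(2,2)·7!
= 362880 - 80640 + 5040
= 287280

287280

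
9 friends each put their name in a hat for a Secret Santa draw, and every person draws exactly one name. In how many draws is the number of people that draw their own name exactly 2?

Choose which 2 of the 9 are fixed: C(9,2) = 36.
The remaining 7 must be deranged: !7 = 1854.
Total: 36 × 1854 = 66744.

66744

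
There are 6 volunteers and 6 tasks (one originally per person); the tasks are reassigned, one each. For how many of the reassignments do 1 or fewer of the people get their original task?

529

Sum C(6,i)·!(6-i) for i = 0..1:
  i=0: C(6,0)·!6 = 1·265 = 265
  i=1: C(6,1)·!5 = 6·44 = 264
Total = 529.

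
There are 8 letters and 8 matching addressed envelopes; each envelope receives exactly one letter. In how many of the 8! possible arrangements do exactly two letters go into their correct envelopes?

Choose which 2 of the 8 are fixed: C(8,2) = 28.
The other 6 form a derangement: !6 = 265.
Total: 28 × 265 = 7420.

7420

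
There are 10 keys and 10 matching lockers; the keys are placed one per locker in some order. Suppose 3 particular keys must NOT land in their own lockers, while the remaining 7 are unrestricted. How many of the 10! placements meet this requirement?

Let A_j be the event that the j-th constrained one is fixed. By inclusion-exclusion over the 3 events:
Σ_{j=0}^{3} (-1)^j C(3,j)(10-j)!
= C(3,0)·10! - C(3,1)·9! + C(3,2)·8! - C(3,3)·7!
= 3628800 - 1088640 + 120960 - 5040
= 2656080

2656080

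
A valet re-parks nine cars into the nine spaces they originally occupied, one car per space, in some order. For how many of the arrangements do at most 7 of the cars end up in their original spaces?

362879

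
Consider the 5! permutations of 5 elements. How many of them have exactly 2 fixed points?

20

Pick the 2 fixed positions: C(5,2) = 10 ways.
The remaining 3 must be deranged: !3 = 2.
Total: 10 × 2 = 20.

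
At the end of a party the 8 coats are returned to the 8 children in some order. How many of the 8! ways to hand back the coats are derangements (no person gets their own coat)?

14833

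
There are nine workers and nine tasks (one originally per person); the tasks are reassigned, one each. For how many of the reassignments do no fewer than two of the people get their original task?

95887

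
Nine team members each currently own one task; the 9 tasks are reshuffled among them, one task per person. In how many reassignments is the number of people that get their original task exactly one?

133497

Pick the single fixed position: C(9,1) = 9 ways.
The other 8 form a derangement: !8 = 14833.
Total: 9 × 14833 = 133497.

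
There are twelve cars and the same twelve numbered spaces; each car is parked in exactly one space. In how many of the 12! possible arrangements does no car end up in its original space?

176214841

The subfactorial !12 = [12!/e] (nearest integer).
12! = 479001600, and 479001600/e ≈ 176214840.93, so !12 = 176214841.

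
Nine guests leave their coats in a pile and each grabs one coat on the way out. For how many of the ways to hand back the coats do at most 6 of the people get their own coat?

# with exactly i fixed is C(9,i)·!(9-i); sum over i=0..6:
  i=0: C(9,0)·!9 = 1·133496 = 133496
  i=1: C(9,1)·!8 = 9·14833 = 133497
  i=2: C(9,2)·!7 = 36·1854 = 66744
  i=3: C(9,3)·!6 = 84·265 = 22260
  i=4: C(9,4)·!5 = 126·44 = 5544
  i=5: C(9,5)·!4 = 126·9 = 1134
  i=6: C(9,6)·!3 = 84·2 = 168
Total = 362843.

362843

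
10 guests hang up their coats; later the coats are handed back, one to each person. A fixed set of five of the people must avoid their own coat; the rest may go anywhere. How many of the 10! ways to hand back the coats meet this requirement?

Let A_j be the event that the j-th constrained one is fixed. By inclusion-exclusion over the 5 events:
Σ_{j=0}^{5} (-1)^j C(5,j)(10-j)!
= C(5,0)·10! - C(5,1)·9! + C(5,2)·8! - C(5,3)·7! + C(5,4)·6! - C(5,5)·5!
= 3628800 - 1814400 + 403200 - 50400 + 3600 - 120
= 2170680

2170680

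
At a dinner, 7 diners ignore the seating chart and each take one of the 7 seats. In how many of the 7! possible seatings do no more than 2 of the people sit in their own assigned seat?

Sum C(7,i)·!(7-i) for i = 0..2:
  i=0: C(7,0)·!7 = 1·1854 = 1854
  i=1: C(7,1)·!6 = 7·265 = 1855
  i=2: C(7,2)·!5 = 21·44 = 924
Total = 4633.

4633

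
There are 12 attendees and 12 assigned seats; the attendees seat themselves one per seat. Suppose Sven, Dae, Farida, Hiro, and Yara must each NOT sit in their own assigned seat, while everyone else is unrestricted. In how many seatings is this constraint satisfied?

Let A_j be the event that the j-th constrained one is fixed. By inclusion-exclusion over the 5 events:
Σ_{j=0}^{5} (-1)^j C(5,j)(12-j)!
= C(5,0)·12! - C(5,1)·11! + C(5,2)·10! - C(5,3)·9! + C(5,4)·8! - C(5,5)·7!
= 479001600 - 199584000 + 36288000 - 3628800 + 201600 - 5040
= 312273360

312273360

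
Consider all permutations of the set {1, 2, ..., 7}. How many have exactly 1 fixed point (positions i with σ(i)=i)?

Choose which one of the 7 is fixed: C(7,1) = 7.
The other 6 form a derangement: !6 = 265.
Total: 7 × 265 = 1855.

1855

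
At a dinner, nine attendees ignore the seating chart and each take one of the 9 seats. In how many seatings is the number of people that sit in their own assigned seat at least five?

Sum C(9,i)·!(9-i) for i = 5..9:
  i=5: C(9,5)·!4 = 126·9 = 1134
  i=6: C(9,6)·!3 = 84·2 = 168
  i=7: C(9,7)·!2 = 36·1 = 36
  i=8: C(9,8)·!1 = 9·0 = 0
  i=9: C(9,9)·!0 = 1·1 = 1
Total = 1339.

1339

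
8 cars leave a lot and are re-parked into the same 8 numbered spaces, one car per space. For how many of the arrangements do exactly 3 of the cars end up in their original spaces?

2464

Pick the 3 fixed positions: C(8,3) = 56 ways.
The remaining 5 must be deranged: !5 = 44.
Total: 56 × 44 = 2464.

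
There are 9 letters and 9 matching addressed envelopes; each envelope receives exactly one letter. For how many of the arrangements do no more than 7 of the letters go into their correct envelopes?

# with exactly i fixed is C(9,i)·!(9-i); sum over i=0..7:
  i=0: C(9,0)·!9 = 1·133496 = 133496
  i=1: C(9,1)·!8 = 9·14833 = 133497
  i=2: C(9,2)·!7 = 36·1854 = 66744
  i=3: C(9,3)·!6 = 84·265 = 22260
  i=4: C(9,4)·!5 = 126·44 = 5544
  i=5: C(9,5)·!4 = 126·9 = 1134
  i=6: C(9,6)·!3 = 84·2 = 168
  i=7: C(9,7)·!2 = 36·1 = 36
Total = 362879.

362879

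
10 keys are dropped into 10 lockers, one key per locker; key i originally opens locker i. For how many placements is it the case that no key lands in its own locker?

By inclusion-exclusion, !10 = Σ (-1)^k · 10!/k! for k=0..10
= 10! - 10!/1! + 10!/2! - 10!/3! + 10!/4! - 10!/5! + 10!/6! - 10!/7! + 10!/8! - 10!/9! + 10!/10!
= 3628800 - 3628800 + 1814400 - 604800 + 151200 - 30240 + 5040 - 720 + 90 - 10 + 1
= 1334961

1334961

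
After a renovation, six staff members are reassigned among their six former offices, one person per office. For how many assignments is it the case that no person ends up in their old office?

265

The subfactorial !6 = [6!/e] (nearest integer).
6! = 720, and 720/e ≈ 264.87, so !6 = 265.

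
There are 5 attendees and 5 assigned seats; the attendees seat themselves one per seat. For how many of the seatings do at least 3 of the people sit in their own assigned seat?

11

# with exactly i fixed is C(5,i)·!(5-i); sum over i=3..5:
  i=3: C(5,3)·!2 = 10·1 = 10
  i=4: C(5,4)·!1 = 5·0 = 0
  i=5: C(5,5)·!0 = 1·1 = 1
Total = 11.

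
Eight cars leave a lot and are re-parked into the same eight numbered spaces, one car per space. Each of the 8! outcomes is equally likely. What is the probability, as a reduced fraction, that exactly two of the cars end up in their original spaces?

Favorable outcomes: C(8,2)·!6 = 28·265 = 7420.
Total outcomes: 8! = 40320.
Probability = 7420/40320 = 53/288.

53/288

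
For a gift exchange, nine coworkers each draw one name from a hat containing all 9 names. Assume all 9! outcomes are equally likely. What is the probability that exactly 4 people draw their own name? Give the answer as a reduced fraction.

11/720

Favorable outcomes: C(9,4)·!5 = 126·44 = 5544.
Total outcomes: 9! = 362880.
Probability = 5544/362880 = 11/720.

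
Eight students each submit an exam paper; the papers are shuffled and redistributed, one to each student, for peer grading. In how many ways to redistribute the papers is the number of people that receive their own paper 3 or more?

3235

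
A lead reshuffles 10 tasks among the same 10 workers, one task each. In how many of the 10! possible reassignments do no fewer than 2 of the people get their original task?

958879

Sum C(10,i)·!(10-i) for i = 2..10:
  i=2: C(10,2)·!8 = 45·14833 = 667485
  i=3: C(10,3)·!7 = 120·1854 = 222480
  i=4: C(10,4)·!6 = 210·265 = 55650
  i=5: C(10,5)·!5 = 252·44 = 11088
  i=6: C(10,6)·!4 = 210·9 = 1890
  i=7: C(10,7)·!3 = 120·2 = 240
  i=8: C(10,8)·!2 = 45·1 = 45
  i=9: C(10,9)·!1 = 10·0 = 0
  i=10: C(10,10)·!0 = 1·1 = 1
Total = 958879.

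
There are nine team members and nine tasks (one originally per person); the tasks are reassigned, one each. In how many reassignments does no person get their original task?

133496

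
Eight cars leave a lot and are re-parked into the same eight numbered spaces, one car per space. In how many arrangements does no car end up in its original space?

14833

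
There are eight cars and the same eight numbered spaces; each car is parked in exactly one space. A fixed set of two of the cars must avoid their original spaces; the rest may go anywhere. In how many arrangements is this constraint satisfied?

Inclusion-exclusion on the 2 forbidden self-matches:
Σ_{j=0}^{2} (-1)^j C(2,j)(8-j)!
= C(2,0)·8! - C(2,1)·7! + C(2,2)·6!
= 40320 - 10080 + 720
= 30960

30960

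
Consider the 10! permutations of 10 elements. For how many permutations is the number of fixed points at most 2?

3337406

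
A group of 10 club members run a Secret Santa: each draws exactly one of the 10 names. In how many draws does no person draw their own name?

1334961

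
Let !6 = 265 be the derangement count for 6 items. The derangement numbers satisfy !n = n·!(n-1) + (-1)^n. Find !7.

1854

!7 = 7·265 - 1 = 1854.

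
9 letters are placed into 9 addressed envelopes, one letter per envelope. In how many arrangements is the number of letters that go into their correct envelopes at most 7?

362879

Sum C(9,i)·!(9-i) for i = 0..7:
  i=0: C(9,0)·!9 = 1·133496 = 133496
  i=1: C(9,1)·!8 = 9·14833 = 133497
  i=2: C(9,2)·!7 = 36·1854 = 66744
  i=3: C(9,3)·!6 = 84·265 = 22260
  i=4: C(9,4)·!5 = 126·44 = 5544
  i=5: C(9,5)·!4 = 126·9 = 1134
  i=6: C(9,6)·!3 = 84·2 = 168
  i=7: C(9,7)·!2 = 36·1 = 36
Total = 362879.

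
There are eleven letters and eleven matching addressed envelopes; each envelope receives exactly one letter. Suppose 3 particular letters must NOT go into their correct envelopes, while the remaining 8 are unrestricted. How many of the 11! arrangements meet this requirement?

Let A_j be the event that the j-th constrained one is fixed. By inclusion-exclusion over the 3 events:
Σ_{j=0}^{3} (-1)^j C(3,j)(11-j)!
= C(3,0)·11! - C(3,1)·10! + C(3,2)·9! - C(3,3)·8!
= 39916800 - 10886400 + 1088640 - 40320
= 30078720

30078720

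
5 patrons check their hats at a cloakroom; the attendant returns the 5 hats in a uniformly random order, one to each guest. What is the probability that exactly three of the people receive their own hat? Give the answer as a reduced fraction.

1/12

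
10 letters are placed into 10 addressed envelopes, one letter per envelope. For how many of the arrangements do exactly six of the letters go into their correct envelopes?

Pick the 6 fixed positions: C(10,6) = 210 ways.
The other 4 form a derangement: !4 = 9.
Total: 210 × 9 = 1890.

1890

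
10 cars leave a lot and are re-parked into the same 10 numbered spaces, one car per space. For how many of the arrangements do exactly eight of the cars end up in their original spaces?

45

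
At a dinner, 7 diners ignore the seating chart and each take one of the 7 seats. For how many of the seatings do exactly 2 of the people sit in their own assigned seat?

Pick the 2 fixed positions: C(7,2) = 21 ways.
The remaining 5 must be deranged: !5 = 44.
Total: 21 × 44 = 924.

924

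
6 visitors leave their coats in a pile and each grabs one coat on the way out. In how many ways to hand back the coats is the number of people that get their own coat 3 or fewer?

704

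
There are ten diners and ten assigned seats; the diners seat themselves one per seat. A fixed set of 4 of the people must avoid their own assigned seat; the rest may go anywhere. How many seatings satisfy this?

2399760

Let A_j be the event that the j-th constrained one is fixed. By inclusion-exclusion over the 4 events:
Σ_{j=0}^{4} (-1)^j C(4,j)(10-j)!
= C(4,0)·10! - C(4,1)·9! + C(4,2)·8! - C(4,3)·7! + C(4,4)·6!
= 3628800 - 1451520 + 241920 - 20160 + 720
= 2399760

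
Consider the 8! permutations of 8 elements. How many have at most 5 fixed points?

Sum C(8,i)·!(8-i) for i = 0..5:
  i=0: C(8,0)·!8 = 1·14833 = 14833
  i=1: C(8,1)·!7 = 8·1854 = 14832
  i=2: C(8,2)·!6 = 28·265 = 7420
  i=3: C(8,3)·!5 = 56·44 = 2464
  i=4: C(8,4)·!4 = 70·9 = 630
  i=5: C(8,5)·!3 = 56·2 = 112
Total = 40291.

40291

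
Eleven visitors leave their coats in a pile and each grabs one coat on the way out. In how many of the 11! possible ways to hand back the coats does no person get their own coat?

!11 = 11! · Σ_{k=0}^{11} (-1)^k/k!
= 11! - 11!/1! + 11!/2! - 11!/3! + 11!/4! - 11!/5! + 11!/6! - 11!/7! + 11!/8! - 11!/9! + 11!/10! - 11!/11!
= 39916800 - 39916800 + 19958400 - 6652800 + 1663200 - 332640 + 55440 - 7920 + 990 - 110 + 11 - 1
= 14684570

14684570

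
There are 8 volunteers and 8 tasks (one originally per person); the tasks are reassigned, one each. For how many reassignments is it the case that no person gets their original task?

14833

Recurrence: !8 = 7·(!7 + !6).
!8 = 7·(1854 + 265) = 7·2119 = 14833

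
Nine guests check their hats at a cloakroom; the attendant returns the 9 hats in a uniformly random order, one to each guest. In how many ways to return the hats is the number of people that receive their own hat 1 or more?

229384

Sum C(9,i)·!(9-i) for i = 1..9:
  i=1: C(9,1)·!8 = 9·14833 = 133497
  i=2: C(9,2)·!7 = 36·1854 = 66744
  i=3: C(9,3)·!6 = 84·265 = 22260
  i=4: C(9,4)·!5 = 126·44 = 5544
  i=5: C(9,5)·!4 = 126·9 = 1134
  i=6: C(9,6)·!3 = 84·2 = 168
  i=7: C(9,7)·!2 = 36·1 = 36
  i=8: C(9,8)·!1 = 9·0 = 0
  i=9: C(9,9)·!0 = 1·1 = 1
Total = 229384.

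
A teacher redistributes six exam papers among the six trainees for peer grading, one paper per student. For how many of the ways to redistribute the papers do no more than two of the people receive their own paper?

664

Sum C(6,i)·!(6-i) for i = 0..2:
  i=0: C(6,0)·!6 = 1·265 = 265
  i=1: C(6,1)·!5 = 6·44 = 264
  i=2: C(6,2)·!4 = 15·9 = 135
Total = 664.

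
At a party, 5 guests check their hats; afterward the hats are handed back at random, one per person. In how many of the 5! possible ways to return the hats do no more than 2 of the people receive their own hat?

109

Sum C(5,i)·!(5-i) for i = 0..2:
  i=0: C(5,0)·!5 = 1·44 = 44
  i=1: C(5,1)·!4 = 5·9 = 45
  i=2: C(5,2)·!3 = 10·2 = 20
Total = 109.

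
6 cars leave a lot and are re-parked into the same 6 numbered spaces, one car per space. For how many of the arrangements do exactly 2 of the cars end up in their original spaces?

135

Pick the 2 fixed positions: C(6,2) = 15 ways.
The other 4 form a derangement: !4 = 9.
Total: 15 × 9 = 135.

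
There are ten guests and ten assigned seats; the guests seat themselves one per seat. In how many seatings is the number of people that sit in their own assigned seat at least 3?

291394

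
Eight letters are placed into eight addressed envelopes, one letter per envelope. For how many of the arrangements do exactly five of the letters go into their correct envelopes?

112

Choose which 5 of the 8 are fixed: C(8,5) = 56.
The remaining 3 must be deranged: !3 = 2.
Total: 56 × 2 = 112.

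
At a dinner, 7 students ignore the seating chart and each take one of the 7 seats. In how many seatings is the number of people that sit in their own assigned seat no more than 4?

5018

Sum C(7,i)·!(7-i) for i = 0..4:
  i=0: C(7,0)·!7 = 1·1854 = 1854
  i=1: C(7,1)·!6 = 7·265 = 1855
  i=2: C(7,2)·!5 = 21·44 = 924
  i=3: C(7,3)·!4 = 35·9 = 315
  i=4: C(7,4)·!3 = 35·2 = 70
Total = 5018.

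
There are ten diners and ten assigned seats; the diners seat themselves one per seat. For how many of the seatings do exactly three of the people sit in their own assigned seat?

Pick the 3 fixed positions: C(10,3) = 120 ways.
The other 7 form a derangement: !7 = 1854.
Total: 120 × 1854 = 222480.

222480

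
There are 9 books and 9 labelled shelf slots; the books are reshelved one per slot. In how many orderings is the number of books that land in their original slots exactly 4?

Choose which 4 of the 9 are fixed: C(9,4) = 126.
The remaining 5 must be deranged: !5 = 44.
Total: 126 × 44 = 5544.

5544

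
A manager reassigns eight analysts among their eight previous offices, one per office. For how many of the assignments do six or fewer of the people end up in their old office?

40319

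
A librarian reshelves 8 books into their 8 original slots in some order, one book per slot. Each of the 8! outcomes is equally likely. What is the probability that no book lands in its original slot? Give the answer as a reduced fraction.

Favorable outcomes: !8 = 14833.
Total outcomes: 8! = 40320.
Probability = 14833/40320 = 2119/5760.

2119/5760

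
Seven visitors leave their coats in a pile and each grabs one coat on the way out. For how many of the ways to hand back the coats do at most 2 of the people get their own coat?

4633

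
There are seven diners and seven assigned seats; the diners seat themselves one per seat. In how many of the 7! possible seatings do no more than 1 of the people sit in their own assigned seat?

3709

Sum C(7,i)·!(7-i) for i = 0..1:
  i=0: C(7,0)·!7 = 1·1854 = 1854
  i=1: C(7,1)·!6 = 7·265 = 1855
Total = 3709.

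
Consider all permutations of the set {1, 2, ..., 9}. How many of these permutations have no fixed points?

133496

The subfactorial !9 = [9!/e] (nearest integer).
9! = 362880, and 362880/e ≈ 133496.09, so !9 = 133496.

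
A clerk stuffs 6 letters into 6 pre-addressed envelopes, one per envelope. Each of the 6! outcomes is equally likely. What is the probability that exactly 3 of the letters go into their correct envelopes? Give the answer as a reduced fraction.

1/18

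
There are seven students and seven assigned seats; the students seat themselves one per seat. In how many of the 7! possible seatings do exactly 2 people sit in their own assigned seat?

Pick the 2 fixed positions: C(7,2) = 21 ways.
The remaining 5 must be deranged: !5 = 44.
Total: 21 × 44 = 924.

924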